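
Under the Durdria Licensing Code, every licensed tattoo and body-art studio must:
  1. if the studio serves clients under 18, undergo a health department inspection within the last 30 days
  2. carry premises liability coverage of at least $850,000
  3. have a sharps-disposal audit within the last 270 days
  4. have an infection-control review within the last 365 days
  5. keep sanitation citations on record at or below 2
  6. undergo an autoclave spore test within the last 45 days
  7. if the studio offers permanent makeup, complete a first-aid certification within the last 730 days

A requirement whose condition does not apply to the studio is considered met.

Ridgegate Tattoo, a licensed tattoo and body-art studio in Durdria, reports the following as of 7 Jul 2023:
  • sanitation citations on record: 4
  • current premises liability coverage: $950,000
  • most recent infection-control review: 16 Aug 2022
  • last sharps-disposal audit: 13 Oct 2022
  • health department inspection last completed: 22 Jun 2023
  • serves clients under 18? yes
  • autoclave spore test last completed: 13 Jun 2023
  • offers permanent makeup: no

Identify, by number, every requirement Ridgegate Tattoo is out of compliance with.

5

1. condition 'serves clients under 18' holds; health department inspection 15 days ago vs limit 30 → met
2. premises liability coverage $950,000 ≥ $850,000 → met
3. sharps-disposal audit 267 days ago vs limit 270 → met
4. infection-control review 325 days ago vs limit 365 → met
5. sanitation citations on record 4 > 2 → not met
6. autoclave spore test 24 days ago vs limit 45 → met
7. condition 'offers permanent makeup' does not hold → requirement n/a → met
Not met: 5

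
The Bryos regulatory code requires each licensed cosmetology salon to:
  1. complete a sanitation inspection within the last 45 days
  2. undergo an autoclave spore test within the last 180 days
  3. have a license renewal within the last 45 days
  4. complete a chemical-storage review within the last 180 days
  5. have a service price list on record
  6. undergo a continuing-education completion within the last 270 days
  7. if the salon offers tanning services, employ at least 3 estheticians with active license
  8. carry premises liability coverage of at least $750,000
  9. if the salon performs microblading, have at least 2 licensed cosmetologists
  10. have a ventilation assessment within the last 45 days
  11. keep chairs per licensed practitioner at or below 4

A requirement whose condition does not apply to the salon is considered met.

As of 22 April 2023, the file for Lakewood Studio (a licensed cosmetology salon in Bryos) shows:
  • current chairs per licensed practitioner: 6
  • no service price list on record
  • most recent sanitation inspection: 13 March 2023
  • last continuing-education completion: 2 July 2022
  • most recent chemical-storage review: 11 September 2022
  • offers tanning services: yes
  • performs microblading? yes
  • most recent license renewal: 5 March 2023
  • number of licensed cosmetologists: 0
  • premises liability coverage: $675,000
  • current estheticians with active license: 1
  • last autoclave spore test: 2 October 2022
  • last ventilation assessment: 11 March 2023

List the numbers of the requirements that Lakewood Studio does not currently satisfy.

2, 3, 4, 5, 6, 7, 8, 9, 11

1. sanitation inspection 40 days ago vs limit 45 → met
2. autoclave spore test 202 days ago vs limit 180 → not met
3. license renewal 48 days ago vs limit 45 → not met
4. chemical-storage review 223 days ago vs limit 180 → not met
5. service price list absent → not met
6. continuing-education completion 294 days ago vs limit 270 → not met
7. condition 'offers tanning services' holds; estheticians with active license 1 < 3 → not met
8. premises liability coverage $675,000 < $750,000 → not met
9. condition 'performs microblading' holds; licensed cosmetologists 0 < 2 → not met
10. ventilation assessment 42 days ago vs limit 45 → met
11. chairs per licensed practitioner 6 > 4 → not met
Not met: 2, 3, 4, 5, 6, 7, 8, 9, 11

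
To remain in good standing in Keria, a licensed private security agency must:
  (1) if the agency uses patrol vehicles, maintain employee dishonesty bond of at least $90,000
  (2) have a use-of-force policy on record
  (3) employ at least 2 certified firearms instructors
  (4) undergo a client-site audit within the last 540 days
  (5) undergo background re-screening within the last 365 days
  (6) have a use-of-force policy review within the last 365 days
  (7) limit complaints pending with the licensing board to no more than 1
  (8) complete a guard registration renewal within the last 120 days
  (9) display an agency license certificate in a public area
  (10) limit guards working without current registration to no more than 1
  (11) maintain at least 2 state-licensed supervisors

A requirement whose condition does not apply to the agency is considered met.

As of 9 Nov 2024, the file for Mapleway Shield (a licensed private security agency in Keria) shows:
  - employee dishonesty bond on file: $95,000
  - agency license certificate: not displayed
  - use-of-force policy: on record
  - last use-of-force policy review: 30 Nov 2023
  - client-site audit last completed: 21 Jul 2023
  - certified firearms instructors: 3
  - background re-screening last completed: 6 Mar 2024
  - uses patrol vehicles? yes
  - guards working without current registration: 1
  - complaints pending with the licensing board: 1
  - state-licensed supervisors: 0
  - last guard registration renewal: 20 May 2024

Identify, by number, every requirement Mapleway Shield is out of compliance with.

8, 9, 11

1. condition 'uses patrol vehicles' holds; employee dishonesty bond $95,000 ≥ $90,000 → met
2. use-of-force policy present → met
3. certified firearms instructors 3 ≥ 2 → met
4. client-site audit 477 days ago vs limit 540 → met
5. background re-screening 248 days ago vs limit 365 → met
6. use-of-force policy review 345 days ago vs limit 365 → met
7. complaints pending with the licensing board 1 ≤ 1 → met
8. guard registration renewal 173 days ago vs limit 120 → not met
9. agency license certificate absent → not met
10. guards working without current registration 1 ≤ 1 → met
11. state-licensed supervisors 0 < 2 → not met
Not met: 8, 9, 11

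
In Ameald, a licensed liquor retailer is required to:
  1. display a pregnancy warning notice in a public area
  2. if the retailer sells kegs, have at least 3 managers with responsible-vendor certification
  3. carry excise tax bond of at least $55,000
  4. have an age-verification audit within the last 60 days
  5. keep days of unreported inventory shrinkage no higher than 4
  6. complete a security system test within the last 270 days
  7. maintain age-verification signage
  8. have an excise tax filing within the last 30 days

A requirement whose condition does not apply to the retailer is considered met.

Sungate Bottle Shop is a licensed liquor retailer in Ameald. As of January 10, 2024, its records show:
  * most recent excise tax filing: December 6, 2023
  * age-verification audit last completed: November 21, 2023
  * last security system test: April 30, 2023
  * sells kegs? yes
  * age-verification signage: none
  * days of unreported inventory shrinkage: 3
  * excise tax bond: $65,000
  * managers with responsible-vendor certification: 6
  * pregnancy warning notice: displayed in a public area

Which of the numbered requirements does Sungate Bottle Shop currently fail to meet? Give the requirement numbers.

7, 8

1. pregnancy warning notice present → met
2. condition 'sells kegs' holds; managers with responsible-vendor certification 6 ≥ 3 → met
3. excise tax bond $65,000 ≥ $55,000 → met
4. age-verification audit 50 days ago vs limit 60 → met
5. days of unreported inventory shrinkage 3 ≤ 4 → met
6. security system test 255 days ago vs limit 270 → met
7. age-verification signage absent → not met
8. excise tax filing 35 days ago vs limit 30 → not met
Not met: 7, 8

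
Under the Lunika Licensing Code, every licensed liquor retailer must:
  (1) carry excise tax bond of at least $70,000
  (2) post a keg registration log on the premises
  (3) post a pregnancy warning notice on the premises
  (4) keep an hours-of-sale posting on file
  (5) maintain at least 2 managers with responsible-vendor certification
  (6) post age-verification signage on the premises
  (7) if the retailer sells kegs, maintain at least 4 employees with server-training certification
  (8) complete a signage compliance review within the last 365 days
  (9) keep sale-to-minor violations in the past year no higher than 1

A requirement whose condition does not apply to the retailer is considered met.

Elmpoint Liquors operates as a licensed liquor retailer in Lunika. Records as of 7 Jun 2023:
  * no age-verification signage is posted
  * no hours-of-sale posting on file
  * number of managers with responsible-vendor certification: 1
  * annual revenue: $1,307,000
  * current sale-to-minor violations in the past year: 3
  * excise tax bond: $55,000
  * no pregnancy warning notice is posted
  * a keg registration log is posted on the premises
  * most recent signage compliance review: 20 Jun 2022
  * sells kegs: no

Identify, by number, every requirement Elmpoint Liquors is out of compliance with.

1, 3, 4, 5, 6, 9

1. excise tax bond $55,000 < $70,000 → not met
2. keg registration log present → met
3. pregnancy warning notice absent → not met
4. hours-of-sale posting absent → not met
5. managers with responsible-vendor certification 1 < 2 → not met
6. age-verification signage absent → not met
7. condition 'sells kegs' does not hold → requirement n/a → met
8. signage compliance review 352 days ago vs limit 365 → met
9. sale-to-minor violations in the past year 3 > 1 → not met
Not met: 1, 3, 4, 5, 6, 9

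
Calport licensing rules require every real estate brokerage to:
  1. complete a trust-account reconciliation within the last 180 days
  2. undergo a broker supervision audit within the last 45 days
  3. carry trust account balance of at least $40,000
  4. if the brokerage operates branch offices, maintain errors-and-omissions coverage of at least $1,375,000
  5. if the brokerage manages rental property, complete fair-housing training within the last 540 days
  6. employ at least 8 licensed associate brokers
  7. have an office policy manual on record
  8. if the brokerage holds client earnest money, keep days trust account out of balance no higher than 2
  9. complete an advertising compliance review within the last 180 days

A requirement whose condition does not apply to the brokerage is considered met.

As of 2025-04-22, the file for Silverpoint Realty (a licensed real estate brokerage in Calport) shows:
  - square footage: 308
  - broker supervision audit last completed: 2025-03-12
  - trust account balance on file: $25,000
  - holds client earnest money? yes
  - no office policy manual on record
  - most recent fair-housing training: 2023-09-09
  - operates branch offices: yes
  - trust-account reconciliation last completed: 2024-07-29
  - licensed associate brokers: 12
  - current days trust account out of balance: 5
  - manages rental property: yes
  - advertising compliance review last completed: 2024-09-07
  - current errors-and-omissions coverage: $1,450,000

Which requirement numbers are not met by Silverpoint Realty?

1. trust-account reconciliation 267 days ago vs limit 180 → not met
2. broker supervision audit 41 days ago vs limit 45 → met
3. trust account balance $25,000 < $40,000 → not met
4. condition 'operates branch offices' holds; errors-and-omissions coverage $1,450,000 ≥ $1,375,000 → met
5. condition 'manages rental property' holds; fair-housing training 591 days ago vs limit 540 → not met
6. licensed associate brokers 12 ≥ 8 → met
7. office policy manual absent → not met
8. condition 'holds client earnest money' holds; days trust account out of balance 5 > 2 → not met
9. advertising compliance review 227 days ago vs limit 180 → not met
Not met: 1, 3, 5, 7, 8, 9

1, 3, 5, 7, 8, 9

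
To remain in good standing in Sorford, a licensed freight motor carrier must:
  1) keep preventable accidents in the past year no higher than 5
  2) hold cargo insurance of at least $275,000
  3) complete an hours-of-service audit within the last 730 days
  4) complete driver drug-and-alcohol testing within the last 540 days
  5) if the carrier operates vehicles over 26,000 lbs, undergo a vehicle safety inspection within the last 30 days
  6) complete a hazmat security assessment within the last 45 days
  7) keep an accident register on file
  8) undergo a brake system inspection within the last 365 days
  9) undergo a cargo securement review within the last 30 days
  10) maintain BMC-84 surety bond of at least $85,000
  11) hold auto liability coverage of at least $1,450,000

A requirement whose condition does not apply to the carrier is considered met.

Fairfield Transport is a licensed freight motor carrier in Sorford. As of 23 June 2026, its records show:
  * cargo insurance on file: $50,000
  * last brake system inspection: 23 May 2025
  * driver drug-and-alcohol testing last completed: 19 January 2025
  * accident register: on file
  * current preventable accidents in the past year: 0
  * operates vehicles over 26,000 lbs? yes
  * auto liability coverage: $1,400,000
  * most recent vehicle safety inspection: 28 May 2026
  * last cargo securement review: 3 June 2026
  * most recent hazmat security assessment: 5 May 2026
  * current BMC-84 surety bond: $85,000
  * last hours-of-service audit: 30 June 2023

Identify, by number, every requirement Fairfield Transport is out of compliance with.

1. preventable accidents in the past year 0 ≤ 5 → met
2. cargo insurance $50,000 < $275,000 → not met
3. hours-of-service audit 1089 days ago vs limit 730 → not met
4. driver drug-and-alcohol testing 520 days ago vs limit 540 → met
5. condition 'operates vehicles over 26,000 lbs' holds; vehicle safety inspection 26 days ago vs limit 30 → met
6. hazmat security assessment 49 days ago vs limit 45 → not met
7. accident register present → met
8. brake system inspection 396 days ago vs limit 365 → not met
9. cargo securement review 20 days ago vs limit 30 → met
10. BMC-84 surety bond $85,000 ≥ $85,000 → met
11. auto liability coverage $1,400,000 < $1,450,000 → not met
Not met: 2, 3, 6, 8, 11

2, 3, 6, 8, 11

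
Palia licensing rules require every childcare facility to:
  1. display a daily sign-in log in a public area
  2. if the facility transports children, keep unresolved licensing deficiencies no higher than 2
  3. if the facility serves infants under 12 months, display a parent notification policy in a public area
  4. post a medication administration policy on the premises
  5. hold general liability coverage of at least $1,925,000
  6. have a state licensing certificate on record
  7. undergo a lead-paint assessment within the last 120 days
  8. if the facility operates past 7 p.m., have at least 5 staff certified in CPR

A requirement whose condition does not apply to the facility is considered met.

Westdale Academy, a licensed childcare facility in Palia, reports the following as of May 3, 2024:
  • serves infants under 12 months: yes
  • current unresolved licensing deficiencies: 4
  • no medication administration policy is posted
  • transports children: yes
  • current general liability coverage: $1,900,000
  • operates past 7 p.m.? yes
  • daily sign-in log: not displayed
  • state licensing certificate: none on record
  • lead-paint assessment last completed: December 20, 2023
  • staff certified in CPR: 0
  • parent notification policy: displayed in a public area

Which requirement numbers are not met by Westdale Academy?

1. daily sign-in log absent → not met
2. condition 'transports children' holds; unresolved licensing deficiencies 4 > 2 → not met
3. condition 'serves infants under 12 months' holds; parent notification policy present → met
4. medication administration policy absent → not met
5. general liability coverage $1,900,000 < $1,925,000 → not met
6. state licensing certificate absent → not met
7. lead-paint assessment 135 days ago vs limit 120 → not met
8. condition 'operates past 7 p.m.' holds; staff certified in CPR 0 < 5 → not met
Not met: 1, 2, 4, 5, 6, 7, 8

1, 2, 4, 5, 6, 7, 8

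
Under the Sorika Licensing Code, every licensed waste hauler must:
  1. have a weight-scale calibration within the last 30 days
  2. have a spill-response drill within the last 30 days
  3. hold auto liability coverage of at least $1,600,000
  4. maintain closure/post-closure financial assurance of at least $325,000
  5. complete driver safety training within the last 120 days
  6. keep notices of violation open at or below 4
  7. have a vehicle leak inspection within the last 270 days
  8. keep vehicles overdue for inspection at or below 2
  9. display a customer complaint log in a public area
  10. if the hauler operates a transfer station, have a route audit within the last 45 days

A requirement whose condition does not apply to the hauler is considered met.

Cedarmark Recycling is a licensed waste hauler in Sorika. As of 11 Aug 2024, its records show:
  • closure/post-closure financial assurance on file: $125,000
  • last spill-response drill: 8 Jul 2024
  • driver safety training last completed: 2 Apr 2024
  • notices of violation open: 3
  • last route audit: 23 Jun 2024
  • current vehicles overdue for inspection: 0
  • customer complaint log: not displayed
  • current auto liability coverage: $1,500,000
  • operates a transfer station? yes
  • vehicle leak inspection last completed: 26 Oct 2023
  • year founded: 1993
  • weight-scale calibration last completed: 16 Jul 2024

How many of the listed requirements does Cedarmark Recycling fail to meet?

7

1. weight-scale calibration 26 days ago vs limit 30 → met
2. spill-response drill 34 days ago vs limit 30 → not met
3. auto liability coverage $1,500,000 < $1,600,000 → not met
4. closure/post-closure financial assurance $125,000 < $325,000 → not met
5. driver safety training 131 days ago vs limit 120 → not met
6. notices of violation open 3 ≤ 4 → met
7. vehicle leak inspection 290 days ago vs limit 270 → not met
8. vehicles overdue for inspection 0 ≤ 2 → met
9. customer complaint log absent → not met
10. condition 'operates a transfer station' holds; route audit 49 days ago vs limit 45 → not met
Not met: 7 of 10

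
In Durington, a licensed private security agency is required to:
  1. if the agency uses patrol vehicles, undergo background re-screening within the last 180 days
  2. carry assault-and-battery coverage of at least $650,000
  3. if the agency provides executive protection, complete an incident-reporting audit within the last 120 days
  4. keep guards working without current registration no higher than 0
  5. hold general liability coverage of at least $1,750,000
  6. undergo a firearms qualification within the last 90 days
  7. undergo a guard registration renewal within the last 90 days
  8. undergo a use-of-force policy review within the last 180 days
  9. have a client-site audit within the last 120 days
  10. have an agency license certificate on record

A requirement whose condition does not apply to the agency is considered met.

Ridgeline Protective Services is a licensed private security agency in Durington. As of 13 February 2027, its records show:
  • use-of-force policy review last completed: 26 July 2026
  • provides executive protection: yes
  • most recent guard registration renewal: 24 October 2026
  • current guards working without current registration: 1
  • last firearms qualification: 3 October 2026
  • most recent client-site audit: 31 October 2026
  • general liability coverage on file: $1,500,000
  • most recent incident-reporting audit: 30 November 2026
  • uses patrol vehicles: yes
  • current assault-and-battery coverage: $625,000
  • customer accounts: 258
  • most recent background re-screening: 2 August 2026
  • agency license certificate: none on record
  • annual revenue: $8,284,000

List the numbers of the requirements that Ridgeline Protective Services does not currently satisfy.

1. condition 'uses patrol vehicles' holds; background re-screening 195 days ago vs limit 180 → not met
2. assault-and-battery coverage $625,000 < $650,000 → not met
3. condition 'provides executive protection' holds; incident-reporting audit 75 days ago vs limit 120 → met
4. guards working without current registration 1 > 0 → not met
5. general liability coverage $1,500,000 < $1,750,000 → not met
6. firearms qualification 133 days ago vs limit 90 → not met
7. guard registration renewal 112 days ago vs limit 90 → not met
8. use-of-force policy review 202 days ago vs limit 180 → not met
9. client-site audit 105 days ago vs limit 120 → met
10. agency license certificate absent → not met
Not met: 1, 2, 4, 5, 6, 7, 8, 10

1, 2, 4, 5, 6, 7, 8, 10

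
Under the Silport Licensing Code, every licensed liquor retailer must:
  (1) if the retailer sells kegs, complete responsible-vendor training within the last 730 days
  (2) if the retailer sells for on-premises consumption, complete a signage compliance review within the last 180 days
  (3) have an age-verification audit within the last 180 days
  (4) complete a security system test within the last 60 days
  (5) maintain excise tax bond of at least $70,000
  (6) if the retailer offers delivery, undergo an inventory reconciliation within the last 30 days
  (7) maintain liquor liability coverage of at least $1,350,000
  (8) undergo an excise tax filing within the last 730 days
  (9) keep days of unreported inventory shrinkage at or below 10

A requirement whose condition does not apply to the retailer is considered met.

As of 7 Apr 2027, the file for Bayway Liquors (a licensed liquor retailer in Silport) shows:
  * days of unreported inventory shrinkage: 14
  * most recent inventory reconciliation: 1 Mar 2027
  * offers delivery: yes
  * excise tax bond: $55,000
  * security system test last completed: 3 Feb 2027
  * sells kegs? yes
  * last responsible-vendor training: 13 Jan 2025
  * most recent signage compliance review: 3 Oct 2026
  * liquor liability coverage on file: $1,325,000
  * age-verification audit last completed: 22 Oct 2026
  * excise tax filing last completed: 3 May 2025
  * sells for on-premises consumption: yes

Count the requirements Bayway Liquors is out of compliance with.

1. condition 'sells kegs' holds; responsible-vendor training 814 days ago vs limit 730 → not met
2. condition 'sells for on-premises consumption' holds; signage compliance review 186 days ago vs limit 180 → not met
3. age-verification audit 167 days ago vs limit 180 → met
4. security system test 63 days ago vs limit 60 → not met
5. excise tax bond $55,000 < $70,000 → not met
6. condition 'offers delivery' holds; inventory reconciliation 37 days ago vs limit 30 → not met
7. liquor liability coverage $1,325,000 < $1,350,000 → not met
8. excise tax filing 704 days ago vs limit 730 → met
9. days of unreported inventory shrinkage 14 > 10 → not met
Not met: 7 of 9

7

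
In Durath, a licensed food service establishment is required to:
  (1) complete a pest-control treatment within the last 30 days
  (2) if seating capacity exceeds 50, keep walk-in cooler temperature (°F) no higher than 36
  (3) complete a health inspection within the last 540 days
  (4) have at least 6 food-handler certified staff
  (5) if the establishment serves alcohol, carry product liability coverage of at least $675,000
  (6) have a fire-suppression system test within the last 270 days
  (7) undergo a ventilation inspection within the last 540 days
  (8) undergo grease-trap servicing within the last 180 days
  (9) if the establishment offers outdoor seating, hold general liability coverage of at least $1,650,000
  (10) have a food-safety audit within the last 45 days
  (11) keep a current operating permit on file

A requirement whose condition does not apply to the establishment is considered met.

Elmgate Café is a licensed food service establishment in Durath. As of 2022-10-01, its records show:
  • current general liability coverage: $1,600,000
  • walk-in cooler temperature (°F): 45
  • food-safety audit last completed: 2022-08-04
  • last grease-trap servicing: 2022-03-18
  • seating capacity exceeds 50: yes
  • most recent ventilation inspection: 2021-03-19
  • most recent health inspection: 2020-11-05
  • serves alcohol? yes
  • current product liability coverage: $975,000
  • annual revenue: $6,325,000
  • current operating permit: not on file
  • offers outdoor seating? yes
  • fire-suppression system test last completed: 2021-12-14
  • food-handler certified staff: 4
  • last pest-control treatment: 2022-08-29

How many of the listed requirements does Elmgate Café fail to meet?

10

1. pest-control treatment 33 days ago vs limit 30 → not met
2. condition 'seating capacity exceeds 50' holds; walk-in cooler temperature (°F) 45 > 36 → not met
3. health inspection 695 days ago vs limit 540 → not met
4. food-handler certified staff 4 < 6 → not met
5. condition 'serves alcohol' holds; product liability coverage $975,000 ≥ $675,000 → met
6. fire-suppression system test 291 days ago vs limit 270 → not met
7. ventilation inspection 561 days ago vs limit 540 → not met
8. grease-trap servicing 197 days ago vs limit 180 → not met
9. condition 'offers outdoor seating' holds; general liability coverage $1,600,000 < $1,650,000 → not met
10. food-safety audit 58 days ago vs limit 45 → not met
11. current operating permit absent → not met
Not met: 10 of 11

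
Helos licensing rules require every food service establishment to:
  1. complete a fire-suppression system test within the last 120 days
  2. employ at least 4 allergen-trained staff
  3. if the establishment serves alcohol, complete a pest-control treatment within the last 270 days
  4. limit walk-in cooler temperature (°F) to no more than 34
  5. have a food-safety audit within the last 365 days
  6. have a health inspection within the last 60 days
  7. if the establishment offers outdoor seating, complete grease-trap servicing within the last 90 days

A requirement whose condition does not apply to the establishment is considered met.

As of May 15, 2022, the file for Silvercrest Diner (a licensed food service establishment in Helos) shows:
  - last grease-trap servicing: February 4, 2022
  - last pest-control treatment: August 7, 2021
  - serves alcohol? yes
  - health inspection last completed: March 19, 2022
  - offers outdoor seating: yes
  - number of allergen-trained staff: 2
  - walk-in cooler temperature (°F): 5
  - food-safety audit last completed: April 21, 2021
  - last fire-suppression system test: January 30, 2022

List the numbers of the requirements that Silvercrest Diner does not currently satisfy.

2, 3, 5, 7

1. fire-suppression system test 105 days ago vs limit 120 → met
2. allergen-trained staff 2 < 4 → not met
3. condition 'serves alcohol' holds; pest-control treatment 281 days ago vs limit 270 → not met
4. walk-in cooler temperature (°F) 5 ≤ 34 → met
5. food-safety audit 389 days ago vs limit 365 → not met
6. health inspection 57 days ago vs limit 60 → met
7. condition 'offers outdoor seating' holds; grease-trap servicing 100 days ago vs limit 90 → not met
Not met: 2, 3, 5, 7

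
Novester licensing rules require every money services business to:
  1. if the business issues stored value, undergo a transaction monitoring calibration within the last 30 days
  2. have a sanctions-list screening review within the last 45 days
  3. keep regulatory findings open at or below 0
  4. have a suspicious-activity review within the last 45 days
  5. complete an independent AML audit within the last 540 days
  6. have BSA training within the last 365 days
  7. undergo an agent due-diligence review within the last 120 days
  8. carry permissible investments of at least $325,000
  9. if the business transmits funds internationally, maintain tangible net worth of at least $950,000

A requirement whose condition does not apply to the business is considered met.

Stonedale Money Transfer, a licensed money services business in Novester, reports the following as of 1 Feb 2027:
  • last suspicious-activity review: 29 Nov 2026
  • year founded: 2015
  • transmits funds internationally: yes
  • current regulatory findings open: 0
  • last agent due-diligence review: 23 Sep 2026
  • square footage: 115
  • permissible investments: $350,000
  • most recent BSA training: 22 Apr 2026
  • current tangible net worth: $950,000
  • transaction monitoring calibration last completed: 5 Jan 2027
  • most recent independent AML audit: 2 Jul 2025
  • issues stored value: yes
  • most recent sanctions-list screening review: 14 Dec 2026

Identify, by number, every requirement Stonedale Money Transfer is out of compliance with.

1. condition 'issues stored value' holds; transaction monitoring calibration 27 days ago vs limit 30 → met
2. sanctions-list screening review 49 days ago vs limit 45 → not met
3. regulatory findings open 0 ≤ 0 → met
4. suspicious-activity review 64 days ago vs limit 45 → not met
5. independent AML audit 579 days ago vs limit 540 → not met
6. BSA training 285 days ago vs limit 365 → met
7. agent due-diligence review 131 days ago vs limit 120 → not met
8. permissible investments $350,000 ≥ $325,000 → met
9. condition 'transmits funds internationally' holds; tangible net worth $950,000 ≥ $950,000 → met
Not met: 2, 4, 5, 7

2, 4, 5, 7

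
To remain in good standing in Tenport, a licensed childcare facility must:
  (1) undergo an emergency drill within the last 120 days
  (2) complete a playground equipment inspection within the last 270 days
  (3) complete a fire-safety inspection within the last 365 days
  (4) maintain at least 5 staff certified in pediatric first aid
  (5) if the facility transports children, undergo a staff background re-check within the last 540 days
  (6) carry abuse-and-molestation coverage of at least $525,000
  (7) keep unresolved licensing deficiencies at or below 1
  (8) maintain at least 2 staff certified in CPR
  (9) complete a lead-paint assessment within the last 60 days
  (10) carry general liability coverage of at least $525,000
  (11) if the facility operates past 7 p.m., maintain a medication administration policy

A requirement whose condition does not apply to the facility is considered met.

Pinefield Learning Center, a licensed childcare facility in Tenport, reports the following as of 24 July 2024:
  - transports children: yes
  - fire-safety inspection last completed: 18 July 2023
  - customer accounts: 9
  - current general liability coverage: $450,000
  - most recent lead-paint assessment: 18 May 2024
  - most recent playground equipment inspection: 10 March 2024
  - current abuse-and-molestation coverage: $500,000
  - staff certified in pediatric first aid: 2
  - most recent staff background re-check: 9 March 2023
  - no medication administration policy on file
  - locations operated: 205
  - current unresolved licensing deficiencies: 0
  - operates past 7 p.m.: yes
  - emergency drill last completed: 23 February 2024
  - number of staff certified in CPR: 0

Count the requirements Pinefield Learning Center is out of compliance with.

1. emergency drill 152 days ago vs limit 120 → not met
2. playground equipment inspection 136 days ago vs limit 270 → met
3. fire-safety inspection 372 days ago vs limit 365 → not met
4. staff certified in pediatric first aid 2 < 5 → not met
5. condition 'transports children' holds; staff background re-check 503 days ago vs limit 540 → met
6. abuse-and-molestation coverage $500,000 < $525,000 → not met
7. unresolved licensing deficiencies 0 ≤ 1 → met
8. staff certified in CPR 0 < 2 → not met
9. lead-paint assessment 67 days ago vs limit 60 → not met
10. general liability coverage $450,000 < $525,000 → not met
11. condition 'operates past 7 p.m.' holds; medication administration policy absent → not met
Not met: 8 of 11

8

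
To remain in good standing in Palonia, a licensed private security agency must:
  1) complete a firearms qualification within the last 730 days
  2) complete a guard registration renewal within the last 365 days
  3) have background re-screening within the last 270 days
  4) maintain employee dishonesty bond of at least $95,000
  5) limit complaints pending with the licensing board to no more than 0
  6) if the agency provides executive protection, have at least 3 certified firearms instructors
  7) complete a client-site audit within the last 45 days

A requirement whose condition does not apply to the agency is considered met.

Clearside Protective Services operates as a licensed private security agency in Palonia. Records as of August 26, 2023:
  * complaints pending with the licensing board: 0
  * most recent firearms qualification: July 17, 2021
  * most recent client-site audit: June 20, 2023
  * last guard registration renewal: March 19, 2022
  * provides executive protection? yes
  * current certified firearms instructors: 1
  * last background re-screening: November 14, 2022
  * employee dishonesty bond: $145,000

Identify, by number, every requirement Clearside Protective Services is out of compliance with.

1, 2, 3, 6, 7

1. firearms qualification 770 days ago vs limit 730 → not met
2. guard registration renewal 525 days ago vs limit 365 → not met
3. background re-screening 285 days ago vs limit 270 → not met
4. employee dishonesty bond $145,000 ≥ $95,000 → met
5. complaints pending with the licensing board 0 ≤ 0 → met
6. condition 'provides executive protection' holds; certified firearms instructors 1 < 3 → not met
7. client-site audit 67 days ago vs limit 45 → not met
Not met: 1, 2, 3, 6, 7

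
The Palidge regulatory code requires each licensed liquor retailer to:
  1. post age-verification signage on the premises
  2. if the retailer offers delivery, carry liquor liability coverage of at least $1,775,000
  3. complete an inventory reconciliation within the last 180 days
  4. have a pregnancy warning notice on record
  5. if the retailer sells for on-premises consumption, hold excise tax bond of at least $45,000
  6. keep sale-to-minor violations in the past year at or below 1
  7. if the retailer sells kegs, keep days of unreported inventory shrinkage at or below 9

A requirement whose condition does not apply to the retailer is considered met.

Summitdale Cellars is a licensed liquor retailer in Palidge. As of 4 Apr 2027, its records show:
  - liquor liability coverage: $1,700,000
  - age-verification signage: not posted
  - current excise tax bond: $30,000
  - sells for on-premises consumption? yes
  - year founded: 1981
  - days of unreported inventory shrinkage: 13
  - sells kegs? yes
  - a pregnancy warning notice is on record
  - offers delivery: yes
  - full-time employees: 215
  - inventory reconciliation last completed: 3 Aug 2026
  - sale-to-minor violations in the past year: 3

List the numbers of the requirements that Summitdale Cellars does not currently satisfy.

1. age-verification signage absent → not met
2. condition 'offers delivery' holds; liquor liability coverage $1,700,000 < $1,775,000 → not met
3. inventory reconciliation 244 days ago vs limit 180 → not met
4. pregnancy warning notice present → met
5. condition 'sells for on-premises consumption' holds; excise tax bond $30,000 < $45,000 → not met
6. sale-to-minor violations in the past year 3 > 1 → not met
7. condition 'sells kegs' holds; days of unreported inventory shrinkage 13 > 9 → not met
Not met: 1, 2, 3, 5, 6, 7

1, 2, 3, 5, 6, 7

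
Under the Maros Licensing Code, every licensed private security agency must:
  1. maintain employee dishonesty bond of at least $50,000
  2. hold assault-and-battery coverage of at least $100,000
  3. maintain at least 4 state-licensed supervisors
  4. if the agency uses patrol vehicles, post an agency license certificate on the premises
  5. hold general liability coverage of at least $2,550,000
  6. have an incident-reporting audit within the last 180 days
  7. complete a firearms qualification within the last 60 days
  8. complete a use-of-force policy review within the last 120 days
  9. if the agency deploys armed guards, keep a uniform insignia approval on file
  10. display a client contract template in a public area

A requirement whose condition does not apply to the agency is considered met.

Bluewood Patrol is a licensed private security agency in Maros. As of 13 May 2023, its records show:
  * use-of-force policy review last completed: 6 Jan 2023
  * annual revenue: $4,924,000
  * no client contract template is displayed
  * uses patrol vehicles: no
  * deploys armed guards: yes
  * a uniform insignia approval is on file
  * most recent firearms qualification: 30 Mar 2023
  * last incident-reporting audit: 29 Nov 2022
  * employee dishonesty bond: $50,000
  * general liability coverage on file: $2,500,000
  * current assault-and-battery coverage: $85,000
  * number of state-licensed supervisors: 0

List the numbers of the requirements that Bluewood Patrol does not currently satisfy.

2, 3, 5, 8, 10

1. employee dishonesty bond $50,000 ≥ $50,000 → met
2. assault-and-battery coverage $85,000 < $100,000 → not met
3. state-licensed supervisors 0 < 4 → not met
4. condition 'uses patrol vehicles' does not hold → requirement n/a → met
5. general liability coverage $2,500,000 < $2,550,000 → not met
6. incident-reporting audit 165 days ago vs limit 180 → met
7. firearms qualification 44 days ago vs limit 60 → met
8. use-of-force policy review 127 days ago vs limit 120 → not met
9. condition 'deploys armed guards' holds; uniform insignia approval present → met
10. client contract template absent → not met
Not met: 2, 3, 5, 8, 10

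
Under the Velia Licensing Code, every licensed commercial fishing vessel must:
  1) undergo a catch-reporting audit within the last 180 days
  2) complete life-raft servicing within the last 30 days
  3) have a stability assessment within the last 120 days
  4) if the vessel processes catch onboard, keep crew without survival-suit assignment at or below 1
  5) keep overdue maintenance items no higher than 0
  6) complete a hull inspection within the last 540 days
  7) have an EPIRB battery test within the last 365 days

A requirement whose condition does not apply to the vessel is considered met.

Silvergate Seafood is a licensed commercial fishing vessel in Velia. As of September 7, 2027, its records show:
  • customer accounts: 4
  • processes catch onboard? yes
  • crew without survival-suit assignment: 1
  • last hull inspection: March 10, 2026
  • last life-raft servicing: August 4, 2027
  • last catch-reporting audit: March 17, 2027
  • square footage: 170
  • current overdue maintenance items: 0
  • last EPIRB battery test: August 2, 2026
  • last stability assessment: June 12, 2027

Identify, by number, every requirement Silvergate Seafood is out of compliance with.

1. catch-reporting audit 174 days ago vs limit 180 → met
2. life-raft servicing 34 days ago vs limit 30 → not met
3. stability assessment 87 days ago vs limit 120 → met
4. condition 'processes catch onboard' holds; crew without survival-suit assignment 1 ≤ 1 → met
5. overdue maintenance items 0 ≤ 0 → met
6. hull inspection 546 days ago vs limit 540 → not met
7. EPIRB battery test 401 days ago vs limit 365 → not met
Not met: 2, 6, 7

2, 6, 7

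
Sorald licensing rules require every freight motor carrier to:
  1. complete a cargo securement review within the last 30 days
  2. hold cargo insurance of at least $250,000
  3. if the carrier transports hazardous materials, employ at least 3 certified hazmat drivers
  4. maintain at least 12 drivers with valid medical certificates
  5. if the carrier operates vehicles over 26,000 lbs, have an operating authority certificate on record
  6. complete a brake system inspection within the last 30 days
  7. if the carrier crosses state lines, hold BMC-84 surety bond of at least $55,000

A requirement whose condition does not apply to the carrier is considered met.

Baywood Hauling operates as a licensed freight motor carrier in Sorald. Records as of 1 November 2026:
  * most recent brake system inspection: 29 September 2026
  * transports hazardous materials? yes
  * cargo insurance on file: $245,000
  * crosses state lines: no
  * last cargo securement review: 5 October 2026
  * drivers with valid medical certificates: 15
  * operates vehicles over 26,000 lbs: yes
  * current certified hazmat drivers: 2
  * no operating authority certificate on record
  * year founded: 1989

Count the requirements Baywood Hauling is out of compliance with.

4

1. cargo securement review 27 days ago vs limit 30 → met
2. cargo insurance $245,000 < $250,000 → not met
3. condition 'transports hazardous materials' holds; certified hazmat drivers 2 < 3 → not met
4. drivers with valid medical certificates 15 ≥ 12 → met
5. condition 'operates vehicles over 26,000 lbs' holds; operating authority certificate absent → not met
6. brake system inspection 33 days ago vs limit 30 → not met
7. condition 'crosses state lines' does not hold → requirement n/a → met
Not met: 4 of 7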